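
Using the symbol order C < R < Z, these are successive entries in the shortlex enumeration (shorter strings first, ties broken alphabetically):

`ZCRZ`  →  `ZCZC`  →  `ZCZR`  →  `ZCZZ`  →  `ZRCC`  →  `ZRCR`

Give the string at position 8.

ZRRC

Stepping forward 2 times from ZRCR: ZRCR → ZRCZ, then the target.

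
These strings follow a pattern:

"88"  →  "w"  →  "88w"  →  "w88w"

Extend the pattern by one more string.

From term 3 onward, concatenate the second-to-last term with the last: 88·w = 88w, w·88w = w88w, …
The next term joins 88w and w88w.

88ww88w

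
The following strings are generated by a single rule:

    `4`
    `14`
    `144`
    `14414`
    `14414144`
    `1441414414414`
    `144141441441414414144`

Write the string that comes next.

1441414414414144141441441414414414

Each term (from the third on) is the previous term followed by the one before it: term 3 = 14·4 = 144.
Continuing: 144141441441414414144 · 1441414414414 gives term 8.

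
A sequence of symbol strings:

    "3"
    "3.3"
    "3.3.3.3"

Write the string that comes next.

3.3.3.3.3.3.3.3

s(k+1) = s(k)·.·s(k) — each term doubles the last with '.' between the halves.
So the next term is two copies of 3.3.3.3 with '.' between the halves.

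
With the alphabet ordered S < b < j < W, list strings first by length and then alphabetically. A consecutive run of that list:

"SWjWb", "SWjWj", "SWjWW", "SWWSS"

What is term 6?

Advancing 2 positions from SWWSS through SWWSS → SWWSb reaches term 6.

SWWSj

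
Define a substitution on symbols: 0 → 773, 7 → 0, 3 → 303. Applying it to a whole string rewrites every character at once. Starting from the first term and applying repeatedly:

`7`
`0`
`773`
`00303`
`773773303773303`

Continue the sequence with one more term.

Rewriting the 15 symbols of 773773303773303 one by one yields 0 0 303 0 0 303 303 773 303 0 0 303 303 773 303; concatenated:

003030030330377330300303303773303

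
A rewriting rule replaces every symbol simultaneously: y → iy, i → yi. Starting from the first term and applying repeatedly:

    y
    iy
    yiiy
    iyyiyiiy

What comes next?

Rewriting each symbol of iyyiyiiy: i→yi, y→iy, y→iy, i→yi, y→iy, i→yi, i→yi, y→iy, which concatenates to yi iy iy yi iy yi yi iy.

yiiyiyyiiyyiyiiy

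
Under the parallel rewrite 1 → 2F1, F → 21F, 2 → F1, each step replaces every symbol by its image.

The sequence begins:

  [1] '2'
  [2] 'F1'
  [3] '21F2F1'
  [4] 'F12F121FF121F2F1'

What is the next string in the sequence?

21F2F1F121F2F1F12F121F21F2F1F12F121FF121F2F1

Applying the rule to each of the 16 symbols of F12F121FF121F2F1 gives the pieces 21F 2F1 F1 21F 2F1 F1 2F1 21F 21F 2F1 F1 2F1 21F F1 21F 2F1, which concatenate to the answer.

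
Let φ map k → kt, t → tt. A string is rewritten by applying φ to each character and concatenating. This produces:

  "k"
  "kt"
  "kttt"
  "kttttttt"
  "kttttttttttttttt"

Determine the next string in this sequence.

Applying the rule to each of the 16 symbols of kttttttttttttttt gives the pieces kt tt tt tt tt tt tt tt tt tt tt tt tt tt tt tt, which concatenate to the answer.

kttttttttttttttttttttttttttttttt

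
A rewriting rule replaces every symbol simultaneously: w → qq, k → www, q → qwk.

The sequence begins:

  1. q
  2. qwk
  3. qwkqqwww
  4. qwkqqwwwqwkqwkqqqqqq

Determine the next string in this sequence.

Applying the rule to each of the 20 symbols of qwkqqwwwqwkqwkqqqqqq gives the pieces qwk qq www qwk qwk qq qq qq qwk qq www qwk qq www qwk qwk qwk qwk qwk qwk, which concatenate to the answer.

qwkqqwwwqwkqwkqqqqqqqwkqqwwwqwkqqwwwqwkqwkqwkqwkqwkqwk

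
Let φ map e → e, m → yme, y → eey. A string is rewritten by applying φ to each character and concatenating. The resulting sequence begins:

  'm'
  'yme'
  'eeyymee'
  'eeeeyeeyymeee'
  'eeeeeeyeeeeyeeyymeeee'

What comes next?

φ(eeeeeeyeeeeyeeyymeeee) expands symbol-by-symbol to e e e e e e eey e e e e eey e e eey eey yme e e e e; joining the 21 pieces gives the next term.

eeeeeeeeyeeeeeeyeeeeyeeyymeeeee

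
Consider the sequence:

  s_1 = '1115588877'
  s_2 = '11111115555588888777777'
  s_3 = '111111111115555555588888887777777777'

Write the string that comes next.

Term n consists of 4n-1 1's, followed by 3n-1 5's, followed by 2n+1 8's, followed by 4n-2 7's (n = 1, 2, …).
At n = 4 the blocks have lengths 15, 11, 9, 14.

1111111111111115555555555588888888877777777777777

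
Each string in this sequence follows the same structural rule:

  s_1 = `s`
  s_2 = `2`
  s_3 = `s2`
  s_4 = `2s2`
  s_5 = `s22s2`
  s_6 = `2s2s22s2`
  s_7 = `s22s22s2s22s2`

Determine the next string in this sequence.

2s2s22s2s22s22s2s22s2

Each term (from the third on) is the two preceding terms concatenated in order: term 3 = s·2 = s2.
The next term joins 2s2s22s2 and s22s22s2s22s2.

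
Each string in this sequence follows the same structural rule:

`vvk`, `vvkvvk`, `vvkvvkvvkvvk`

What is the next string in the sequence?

s(k+1) = s(k)·s(k) — each term doubles the last.
Doubling vvkvvkvvkvvk:

vvkvvkvvkvvkvvkvvkvvkvvk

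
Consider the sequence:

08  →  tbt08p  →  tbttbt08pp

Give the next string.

s(k+1) = tbt·s(k)·p, so each term gains tbt as a prefix and p as a suffix.
One more step from tbttbt08pp gives the answer.

tbttbttbt08ppp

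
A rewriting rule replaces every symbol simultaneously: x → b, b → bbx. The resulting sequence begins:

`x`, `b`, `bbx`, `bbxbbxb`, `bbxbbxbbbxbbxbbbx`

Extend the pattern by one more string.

bbxbbxbbbxbbxbbbxbbxbbxbbbxbbxbbbxbbxbbxb

Replace each of the 17 characters of bbxbbxbbbxbbxbbbx in place — bbx bbx b bbx bbx b bbx bbx bbx b bbx bbx b bbx bbx bbx b — and concatenate.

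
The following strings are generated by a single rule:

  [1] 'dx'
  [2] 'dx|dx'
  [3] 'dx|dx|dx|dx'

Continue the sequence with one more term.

Every step duplicates the string with '|' between the halves.
Doubling dx|dx|dx|dx with '|' between the halves:

dx|dx|dx|dx|dx|dx|dx|dx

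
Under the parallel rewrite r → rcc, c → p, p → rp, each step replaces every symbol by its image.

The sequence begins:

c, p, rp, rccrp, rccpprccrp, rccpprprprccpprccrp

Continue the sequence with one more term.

Applying the rule to each of the 19 symbols of rccpprprprccpprccrp gives the pieces rcc p p rp rp rcc rp rcc rp rcc p p rp rp rcc p p rcc rp, which concatenate to the answer.

rccpprprprccrprccrprccpprprprccpprccrp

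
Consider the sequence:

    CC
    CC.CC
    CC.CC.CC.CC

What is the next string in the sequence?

Each string is two copies of the previous one joined by '.'.
So the next term is two copies of CC.CC.CC.CC with '.' between the halves.

CC.CC.CC.CC.CC.CC.CC.CC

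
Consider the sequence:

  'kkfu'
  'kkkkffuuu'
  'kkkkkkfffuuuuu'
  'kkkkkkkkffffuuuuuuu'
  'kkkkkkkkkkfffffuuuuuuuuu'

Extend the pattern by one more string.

kkkkkkkkkkkkffffffuuuuuuuuuuu

Each string has the form k^{2n} f^{n} u^{2n-1} (n = 1, 2, …).
Setting n = 6 gives 12, 6, 11 characters in each block.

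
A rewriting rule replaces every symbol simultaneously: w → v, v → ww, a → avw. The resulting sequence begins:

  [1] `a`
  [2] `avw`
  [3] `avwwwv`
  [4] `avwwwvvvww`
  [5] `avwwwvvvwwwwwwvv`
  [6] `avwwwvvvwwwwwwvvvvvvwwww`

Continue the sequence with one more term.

Applying the rule to each of the 24 symbols of avwwwvvvwwwwwwvvvvvvwwww gives the pieces avw ww v v v ww ww ww v v v v v v ww ww ww ww ww ww v v v v, which concatenate to the answer.

avwwwvvvwwwwwwvvvvvvwwwwwwwwwwwwvvvv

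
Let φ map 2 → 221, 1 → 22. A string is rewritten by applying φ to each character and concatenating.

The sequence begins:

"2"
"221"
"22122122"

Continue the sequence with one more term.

2212212222122122221221

Rewriting each symbol of 22122122: 2→221, 2→221, 1→22, 2→221, 2→221, 1→22, 2→221, 2→221, which concatenates to 221 221 22 221 221 22 221 221.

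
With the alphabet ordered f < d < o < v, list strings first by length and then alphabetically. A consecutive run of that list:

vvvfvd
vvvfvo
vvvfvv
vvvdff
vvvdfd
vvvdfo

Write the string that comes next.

The successor of vvvdfo increments the rightmost position that isn't already v and resets every position after it to f.

vvvdfv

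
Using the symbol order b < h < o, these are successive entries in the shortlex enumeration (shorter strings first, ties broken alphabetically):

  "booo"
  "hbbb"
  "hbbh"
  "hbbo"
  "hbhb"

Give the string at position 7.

Stepping forward 2 times from hbhb: hbhb → hbhh, then the target.

hbho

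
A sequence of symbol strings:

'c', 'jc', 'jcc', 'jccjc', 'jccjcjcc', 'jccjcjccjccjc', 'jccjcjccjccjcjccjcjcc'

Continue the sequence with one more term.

jccjcjccjccjcjccjcjccjccjcjccjccjc

This is a Fibonacci-style word recurrence s(k) = s(k−1)·s(k−2): e.g. jc·c = jcc.
Continuing: jccjcjccjccjcjccjcjcc · jccjcjccjccjc gives term 8.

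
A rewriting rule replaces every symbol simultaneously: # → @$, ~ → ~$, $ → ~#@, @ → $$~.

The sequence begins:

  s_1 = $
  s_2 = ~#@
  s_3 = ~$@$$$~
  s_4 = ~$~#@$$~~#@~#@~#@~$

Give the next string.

Rewriting the 19 symbols of ~$~#@$$~~#@~#@~#@~$ one by one yields ~$ ~#@ ~$ @$ $$~ ~#@ ~#@ ~$ ~$ @$ $$~ ~$ @$ $$~ ~$ @$ $$~ ~$ ~#@; concatenated:

~$~#@~$@$$$~~#@~#@~$~$@$$$~~$@$$$~~$@$$$~~$~#@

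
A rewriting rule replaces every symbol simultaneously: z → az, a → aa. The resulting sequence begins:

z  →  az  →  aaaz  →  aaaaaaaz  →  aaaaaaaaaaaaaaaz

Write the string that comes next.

Applying the rule to each of the 16 symbols of aaaaaaaaaaaaaaaz gives the pieces aa aa aa aa aa aa aa aa aa aa aa aa aa aa aa az, which concatenate to the answer.

aaaaaaaaaaaaaaaaaaaaaaaaaaaaaaaz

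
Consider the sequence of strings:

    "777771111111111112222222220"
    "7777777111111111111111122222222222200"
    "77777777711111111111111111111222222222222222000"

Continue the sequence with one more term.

777777777771111111111111111111111112222222222222222220000

The n-th term is 2n-1 7's then 4n 1's then 3n 2's then n-2 0's, where the shown terms are n = 3, 4, 5.
Setting n = 6 gives 11, 24, 18, 4 characters in each block.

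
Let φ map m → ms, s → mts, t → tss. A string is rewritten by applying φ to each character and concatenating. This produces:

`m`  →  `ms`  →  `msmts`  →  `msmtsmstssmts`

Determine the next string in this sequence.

Applying the rule to each of the 13 symbols of msmtsmstssmts gives the pieces ms mts ms tss mts ms mts tss mts mts ms tss mts, which concatenate to the answer.

msmtsmstssmtsmsmtstssmtsmtsmstssmts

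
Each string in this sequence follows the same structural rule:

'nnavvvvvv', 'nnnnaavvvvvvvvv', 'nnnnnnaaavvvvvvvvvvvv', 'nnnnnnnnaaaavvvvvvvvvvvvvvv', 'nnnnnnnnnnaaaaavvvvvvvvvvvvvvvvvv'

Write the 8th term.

Reading off run lengths: n runs 2, 4, 6, 8, 10; a runs 1, 2, 3, 4, 5; v runs 6, 9, 12, 15, 18 — each is linear in n (n = 1, 2, …).
For term 8, n = 8, so the run lengths are 16, 8, 27.

nnnnnnnnnnnnnnnnaaaaaaaavvvvvvvvvvvvvvvvvvvvvvvvvvv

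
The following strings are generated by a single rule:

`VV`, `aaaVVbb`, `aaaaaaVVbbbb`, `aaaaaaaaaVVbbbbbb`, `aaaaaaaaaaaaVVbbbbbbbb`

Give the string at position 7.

aaaaaaaaaaaaaaaaaaVVbbbbbbbbbbbb

Every step adds aaa to the front and bb to the end of the previous string.
From aaaaaaaaaaaaVVbbbbbbbb, 2 further steps: aaaaaaaaaaaaVVbbbbbbbb → aaaaaaaaaaaaaaaVVbbbbbbbbbb → (answer).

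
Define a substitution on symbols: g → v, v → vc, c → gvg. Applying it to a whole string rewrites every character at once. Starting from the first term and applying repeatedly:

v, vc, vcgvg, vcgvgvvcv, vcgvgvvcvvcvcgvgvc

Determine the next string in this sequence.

Replace each of the 18 characters of vcgvgvvcvvcvcgvgvc in place — vc gvg v vc v vc vc gvg vc vc gvg vc gvg v vc v vc gvg — and concatenate.

vcgvgvvcvvcvcgvgvcvcgvgvcgvgvvcvvcgvg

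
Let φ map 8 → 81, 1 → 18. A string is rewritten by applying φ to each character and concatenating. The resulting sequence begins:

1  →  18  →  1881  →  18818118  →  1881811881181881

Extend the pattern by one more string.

18818118811818818118188118818118

Applying the rule to each of the 16 symbols of 1881811881181881 gives the pieces 18 81 81 18 81 18 18 81 81 18 18 81 18 81 81 18, which concatenate to the answer.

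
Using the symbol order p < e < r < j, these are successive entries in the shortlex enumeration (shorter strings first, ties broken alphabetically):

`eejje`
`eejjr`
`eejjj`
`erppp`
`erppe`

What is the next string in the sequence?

erppr

Treat erppe as a base-4 numeral over the given alphabet and add one, carrying through any trailing j's.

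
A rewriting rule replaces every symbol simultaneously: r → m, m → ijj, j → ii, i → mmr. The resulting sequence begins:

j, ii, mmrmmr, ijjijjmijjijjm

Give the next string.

Applying the rule to each of the 14 symbols of ijjijjmijjijjm gives the pieces mmr ii ii mmr ii ii ijj mmr ii ii mmr ii ii ijj, which concatenate to the answer.

mmriiiimmriiiiijjmmriiiimmriiiiijj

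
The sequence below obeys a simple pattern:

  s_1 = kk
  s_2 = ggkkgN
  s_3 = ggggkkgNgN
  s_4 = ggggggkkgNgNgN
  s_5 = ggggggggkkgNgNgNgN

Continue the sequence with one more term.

Every step adds gg to the front and gN to the end of the previous string.
One more step from ggggggggkkgNgNgNgN gives the answer.

ggggggggggkkgNgNgNgNgN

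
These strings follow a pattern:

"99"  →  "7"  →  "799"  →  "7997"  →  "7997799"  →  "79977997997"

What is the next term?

From term 3 onward, concatenate the last term with the second-to-last: 7·99 = 799, 799·7 = 7997, …
The next term joins 79977997997 and 7997799.

799779979977997799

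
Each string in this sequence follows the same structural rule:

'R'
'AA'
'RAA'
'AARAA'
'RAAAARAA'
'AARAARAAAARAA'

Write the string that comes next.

RAAAARAAAARAARAAAARAA

From term 3 onward, concatenate the second-to-last term with the last: R·AA = RAA, AA·RAA = AARAA, …
Continuing: RAAAARAA · AARAARAAAARAA gives term 7.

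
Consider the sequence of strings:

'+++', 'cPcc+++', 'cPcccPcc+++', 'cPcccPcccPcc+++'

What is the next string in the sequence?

Each term is the previous one with cPcc prepended.
Applying this once more to cPcccPcccPcc+++:

cPcccPcccPcccPcc+++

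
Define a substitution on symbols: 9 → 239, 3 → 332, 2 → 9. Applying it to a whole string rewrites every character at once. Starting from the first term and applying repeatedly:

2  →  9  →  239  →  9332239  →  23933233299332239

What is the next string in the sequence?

93322393323329332332923923933233299332239

φ(23933233299332239) expands symbol-by-symbol to 9 332 239 332 332 9 332 332 9 239 239 332 332 9 9 332 239; joining the 17 pieces gives the next term.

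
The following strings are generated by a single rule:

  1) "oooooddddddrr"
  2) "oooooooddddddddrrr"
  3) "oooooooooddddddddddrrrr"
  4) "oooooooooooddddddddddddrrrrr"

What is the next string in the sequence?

The n-th term is 2n-1 o's then 2n d's then n-1 r's, where the shown terms are n = 3, 4, 5, 6.
At n = 7 the blocks have lengths 13, 14, 6.

oooooooooooooddddddddddddddrrrrrr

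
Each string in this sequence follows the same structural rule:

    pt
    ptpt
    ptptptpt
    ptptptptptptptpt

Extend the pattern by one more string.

ptptptptptptptptptptptptptptptpt

Every step duplicates the string.
So the next term is two copies of ptptptptptptptpt.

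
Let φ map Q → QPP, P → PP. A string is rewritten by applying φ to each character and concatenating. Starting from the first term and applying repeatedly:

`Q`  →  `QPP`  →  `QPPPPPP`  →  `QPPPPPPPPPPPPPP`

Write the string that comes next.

QPPPPPPPPPPPPPPPPPPPPPPPPPPPPPP

Replace each of the 15 characters of QPPPPPPPPPPPPPP in place — QPP PP PP PP PP PP PP PP PP PP PP PP PP PP PP — and concatenate.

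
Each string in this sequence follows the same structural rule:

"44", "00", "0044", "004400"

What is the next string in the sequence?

From term 3 onward, concatenate the last term with the second-to-last: 00·44 = 0044, 0044·00 = 004400, …
The next term joins 004400 and 0044.

0044000044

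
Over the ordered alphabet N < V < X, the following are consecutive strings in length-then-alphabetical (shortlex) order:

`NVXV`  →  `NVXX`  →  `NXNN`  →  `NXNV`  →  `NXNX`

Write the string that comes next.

NXVN

The successor of NXNX increments the rightmost position that isn't already X and resets every position after it to N.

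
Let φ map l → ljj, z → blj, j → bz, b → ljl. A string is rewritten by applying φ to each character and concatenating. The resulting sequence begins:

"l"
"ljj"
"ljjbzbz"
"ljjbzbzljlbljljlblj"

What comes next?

Replace each of the 19 characters of ljjbzbzljlbljljlblj in place — ljj bz bz ljl blj ljl blj ljj bz ljj ljl ljj bz ljj bz ljj ljl ljj bz — and concatenate.

ljjbzbzljlbljljlbljljjbzljjljlljjbzljjbzljjljlljjbz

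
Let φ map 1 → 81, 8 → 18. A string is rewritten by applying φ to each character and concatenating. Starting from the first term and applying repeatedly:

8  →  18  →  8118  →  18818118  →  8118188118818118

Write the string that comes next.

Applying the rule to each of the 16 symbols of 8118188118818118 gives the pieces 18 81 81 18 81 18 18 81 81 18 18 81 18 81 81 18, which concatenate to the answer.

18818118811818818118188118818118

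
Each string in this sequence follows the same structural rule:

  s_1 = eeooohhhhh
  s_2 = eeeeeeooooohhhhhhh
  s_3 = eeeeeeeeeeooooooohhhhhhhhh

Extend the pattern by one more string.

eeeeeeeeeeeeeeooooooooohhhhhhhhhhh

Reading off run lengths: e runs 2, 6, 10; o runs 3, 5, 7; h runs 5, 7, 9 — each is linear in n (n = 1, 2, …).
Setting n = 4 gives 14, 9, 11 characters in each block.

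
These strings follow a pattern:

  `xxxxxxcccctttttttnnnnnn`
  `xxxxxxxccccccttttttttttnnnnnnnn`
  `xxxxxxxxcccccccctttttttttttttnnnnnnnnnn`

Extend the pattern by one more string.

Reading off run lengths: x runs 6, 7, 8; c runs 4, 6, 8; t runs 7, 10, 13; n runs 6, 8, 10 — each is linear in n, where the shown terms are n = 3, 4, 5.
At n = 6 the blocks have lengths 9, 10, 16, 12.

xxxxxxxxxccccccccccttttttttttttttttnnnnnnnnnnnn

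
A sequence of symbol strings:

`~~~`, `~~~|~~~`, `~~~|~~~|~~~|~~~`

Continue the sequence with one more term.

~~~|~~~|~~~|~~~|~~~|~~~|~~~|~~~

Each string is two copies of the previous one joined by '|'.
So the next term is two copies of ~~~|~~~|~~~|~~~ with '|' between the halves.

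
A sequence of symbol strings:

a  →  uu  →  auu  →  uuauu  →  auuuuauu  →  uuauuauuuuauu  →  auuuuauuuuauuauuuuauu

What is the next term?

uuauuauuuuauuauuuuauuuuauuauuuuauu

This is a Fibonacci-style word recurrence s(k) = s(k−2)·s(k−1): e.g. a·uu = auu.
Continuing: uuauuauuuuauu · auuuuauuuuauuauuuuauu gives term 8.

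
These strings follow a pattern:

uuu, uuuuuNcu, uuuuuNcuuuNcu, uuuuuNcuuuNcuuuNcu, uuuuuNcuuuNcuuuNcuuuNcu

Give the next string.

Every step adds uuNcu to the end: s(k+1) = s(k)·uuNcu.
One more step from uuuuuNcuuuNcuuuNcuuuNcu gives the answer.

uuuuuNcuuuNcuuuNcuuuNcuuuNcu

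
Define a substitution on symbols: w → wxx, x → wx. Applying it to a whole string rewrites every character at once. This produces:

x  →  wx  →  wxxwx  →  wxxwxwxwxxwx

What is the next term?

Rewriting each symbol of wxxwxwxwxxwx: w→wxx, x→wx, x→wx, w→wxx, x→wx, w→wxx, x→wx, w→wxx, x→wx, x→wx, w→wxx, x→wx, which concatenates to wxx wx wx wxx wx wxx wx wxx wx wx wxx wx.

wxxwxwxwxxwxwxxwxwxxwxwxwxxwx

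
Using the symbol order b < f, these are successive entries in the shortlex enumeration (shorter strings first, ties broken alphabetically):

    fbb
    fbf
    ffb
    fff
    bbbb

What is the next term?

bbbf

Find the rightmost character of bbbb below f, bump it to the next letter, and reset everything to its right to b.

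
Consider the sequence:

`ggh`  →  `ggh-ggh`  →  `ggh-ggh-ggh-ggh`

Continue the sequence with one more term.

ggh-ggh-ggh-ggh-ggh-ggh-ggh-ggh

s(k+1) = s(k)·-·s(k) — each term doubles the last with '-' between the halves.
So the next term is two copies of ggh-ggh-ggh-ggh with '-' between the halves.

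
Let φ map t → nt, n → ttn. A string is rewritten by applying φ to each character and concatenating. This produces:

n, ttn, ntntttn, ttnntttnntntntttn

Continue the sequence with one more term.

Rewriting the 17 symbols of ttnntttnntntntttn one by one yields nt nt ttn ttn nt nt nt ttn ttn nt ttn nt ttn nt nt nt ttn; concatenated:

ntntttnttnntntntttnttnntttnntttnntntntttn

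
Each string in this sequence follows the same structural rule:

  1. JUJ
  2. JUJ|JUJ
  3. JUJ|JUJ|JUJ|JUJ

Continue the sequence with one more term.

JUJ|JUJ|JUJ|JUJ|JUJ|JUJ|JUJ|JUJ

Each string is two copies of the previous one joined by '|'.
So the next term is two copies of JUJ|JUJ|JUJ|JUJ with '|' between the halves.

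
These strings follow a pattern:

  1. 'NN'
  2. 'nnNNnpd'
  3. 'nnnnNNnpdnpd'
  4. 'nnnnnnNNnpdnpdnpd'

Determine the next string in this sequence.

nnnnnnnnNNnpdnpdnpdnpd

s(k+1) = nn·s(k)·npd, so each term gains nn as a prefix and npd as a suffix.
So the next term is nn·nnnnnnNNnpdnpdnpd·npd.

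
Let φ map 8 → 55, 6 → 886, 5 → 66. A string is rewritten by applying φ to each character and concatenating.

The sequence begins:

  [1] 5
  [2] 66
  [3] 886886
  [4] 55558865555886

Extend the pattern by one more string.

666666665555886666666665555886

φ(55558865555886) expands symbol-by-symbol to 66 66 66 66 55 55 886 66 66 66 66 55 55 886; joining the 14 pieces gives the next term.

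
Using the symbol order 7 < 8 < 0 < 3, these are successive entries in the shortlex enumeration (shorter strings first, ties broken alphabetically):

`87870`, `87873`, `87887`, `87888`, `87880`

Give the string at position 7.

87807

Advancing 2 positions from 87880 through 87880 → 87883 reaches term 7.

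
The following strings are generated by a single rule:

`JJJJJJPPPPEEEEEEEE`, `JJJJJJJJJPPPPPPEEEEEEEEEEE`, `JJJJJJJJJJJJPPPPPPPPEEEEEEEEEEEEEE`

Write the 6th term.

JJJJJJJJJJJJJJJJJJJJJPPPPPPPPPPPPPPEEEEEEEEEEEEEEEEEEEEEEE

The n-th term is 3n J's then 2n P's then 3n+2 E's, where the shown terms are n = 2, 3, 4.
Setting n = 7 gives 21, 14, 23 characters in each block.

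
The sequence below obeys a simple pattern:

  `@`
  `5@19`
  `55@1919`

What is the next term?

Every step adds 5 to the front and 19 to the end of the previous string.
Applying this once more to 55@1919:

555@191919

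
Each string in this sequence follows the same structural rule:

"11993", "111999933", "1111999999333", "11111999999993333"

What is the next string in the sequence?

111111999999999933333

Term n consists of n+1 1's, followed by 2n 9's, followed by n 3's (n = 1, 2, …).
At n = 5 the blocks have lengths 6, 10, 5.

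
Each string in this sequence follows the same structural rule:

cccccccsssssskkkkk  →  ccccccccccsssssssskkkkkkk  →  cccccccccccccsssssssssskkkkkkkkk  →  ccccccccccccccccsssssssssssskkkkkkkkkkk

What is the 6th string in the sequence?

The n-th term is 3n+1 c's then 2n+2 s's then 2n+1 k's, where the shown terms are n = 2, 3, 4, 5.
For term 6, n = 7, so the run lengths are 22, 16, 15.

ccccccccccccccccccccccsssssssssssssssskkkkkkkkkkkkkkk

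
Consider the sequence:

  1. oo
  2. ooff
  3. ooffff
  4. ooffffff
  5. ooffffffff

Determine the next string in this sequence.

Each term is the previous one with ff appended.
So the next term is ooffffffff·ff.

ooffffffffff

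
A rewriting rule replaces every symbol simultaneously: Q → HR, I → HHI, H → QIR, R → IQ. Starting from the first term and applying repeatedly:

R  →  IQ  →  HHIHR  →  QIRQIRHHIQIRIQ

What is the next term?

HRHHIIQHRHHIIQQIRQIRHHIHRHHIIQHHIHR

φ(QIRQIRHHIQIRIQ) expands symbol-by-symbol to HR HHI IQ HR HHI IQ QIR QIR HHI HR HHI IQ HHI HR; joining the 14 pieces gives the next term.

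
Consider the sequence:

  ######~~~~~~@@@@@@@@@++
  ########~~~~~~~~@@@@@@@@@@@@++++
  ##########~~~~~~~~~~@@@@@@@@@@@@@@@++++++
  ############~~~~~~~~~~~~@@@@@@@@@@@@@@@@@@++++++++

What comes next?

Term n consists of 2n+2 #'s, followed by 2n+2 ~'s, followed by 3n+3 @'s, followed by 2n-2 +'s, where the shown terms are n = 2, 3, 4, 5.
For the next term, n = 6, so the run lengths are 14, 14, 21, 10.

##############~~~~~~~~~~~~~~@@@@@@@@@@@@@@@@@@@@@++++++++++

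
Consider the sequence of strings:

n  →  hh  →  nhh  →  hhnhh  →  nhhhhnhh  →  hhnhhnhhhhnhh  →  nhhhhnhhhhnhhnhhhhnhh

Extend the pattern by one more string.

From term 3 onward, concatenate the second-to-last term with the last: n·hh = nhh, hh·nhh = hhnhh, …
Continuing: hhnhhnhhhhnhh · nhhhhnhhhhnhhnhhhhnhh gives term 8.

hhnhhnhhhhnhhnhhhhnhhhhnhhnhhhhnhh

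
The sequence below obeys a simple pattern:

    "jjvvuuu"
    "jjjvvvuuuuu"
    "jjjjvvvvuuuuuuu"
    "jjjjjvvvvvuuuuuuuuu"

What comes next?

jjjjjjvvvvvvuuuuuuuuuuu

The n-th term is n j's then n v's then 2n-1 u's, where the shown terms are n = 2, 3, 4, 5.
At n = 6 the blocks have lengths 6, 6, 11.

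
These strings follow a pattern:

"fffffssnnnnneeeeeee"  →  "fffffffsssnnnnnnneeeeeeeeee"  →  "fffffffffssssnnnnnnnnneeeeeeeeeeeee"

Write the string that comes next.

Reading off run lengths: f runs 5, 7, 9; s runs 2, 3, 4; n runs 5, 7, 9; e runs 7, 10, 13 — each is linear in n, where the shown terms are n = 2, 3, 4.
For the next term, n = 5, so the run lengths are 11, 5, 11, 16.

fffffffffffsssssnnnnnnnnnnneeeeeeeeeeeeeeee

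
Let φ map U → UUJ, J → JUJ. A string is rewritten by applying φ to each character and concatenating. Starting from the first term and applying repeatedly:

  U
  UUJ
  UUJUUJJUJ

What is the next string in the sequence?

UUJUUJJUJUUJUUJJUJJUJUUJJUJ

Expanding UUJUUJJUJ: U→UUJ, U→UUJ, J→JUJ, U→UUJ, U→UUJ, J→JUJ, J→JUJ, U→UUJ, J→JUJ. Concatenated: UUJ UUJ JUJ UUJ UUJ JUJ JUJ UUJ JUJ.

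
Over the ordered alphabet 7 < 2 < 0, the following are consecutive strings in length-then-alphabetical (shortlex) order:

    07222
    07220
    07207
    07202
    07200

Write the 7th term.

07072

Continuing the enumeration 2 steps past 07200: 07200 → 07077 → (answer).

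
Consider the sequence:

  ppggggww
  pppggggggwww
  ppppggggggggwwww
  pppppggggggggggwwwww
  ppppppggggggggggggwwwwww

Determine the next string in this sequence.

pppppppggggggggggggggwwwwwww

Each string has the form p^{n} g^{2n} w^{n}, where the shown terms are n = 2, 3, 4, 5, 6.
Setting n = 7 gives 7, 14, 7 characters in each block.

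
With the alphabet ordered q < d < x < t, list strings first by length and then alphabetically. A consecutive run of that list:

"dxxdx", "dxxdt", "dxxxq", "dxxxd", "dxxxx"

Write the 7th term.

dxxtq

Continuing the enumeration 2 steps past dxxxx: dxxxx → dxxxt → (answer).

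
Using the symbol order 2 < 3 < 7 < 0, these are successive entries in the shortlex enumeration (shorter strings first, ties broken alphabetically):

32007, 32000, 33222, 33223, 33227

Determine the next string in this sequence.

Find the rightmost character of 33227 below 0, bump it to the next letter, and reset everything to its right to 2.

33220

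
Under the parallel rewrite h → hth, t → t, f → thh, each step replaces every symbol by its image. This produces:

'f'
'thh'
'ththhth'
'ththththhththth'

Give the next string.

Rewriting the 15 symbols of ththththhththth one by one yields t hth t hth t hth t hth hth t hth t hth t hth; concatenated:

ththththththththhththththththth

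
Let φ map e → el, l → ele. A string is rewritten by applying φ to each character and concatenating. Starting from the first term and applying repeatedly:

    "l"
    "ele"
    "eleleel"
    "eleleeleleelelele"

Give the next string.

Rewriting the 17 symbols of eleleeleleelelele one by one yields el ele el ele el el ele el ele el el ele el ele el ele el; concatenated:

eleleeleleeleleleeleleeleleleeleleeleleel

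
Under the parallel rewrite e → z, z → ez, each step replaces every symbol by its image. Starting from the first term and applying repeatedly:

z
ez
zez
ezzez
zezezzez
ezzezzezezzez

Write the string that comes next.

zezezzezezzezzezezzez

Applying the rule to each of the 13 symbols of ezzezzezezzez gives the pieces z ez ez z ez ez z ez z ez ez z ez, which concatenate to the answer.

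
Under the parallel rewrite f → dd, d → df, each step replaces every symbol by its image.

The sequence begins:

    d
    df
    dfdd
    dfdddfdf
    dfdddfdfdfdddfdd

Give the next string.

Rewriting the 16 symbols of dfdddfdfdfdddfdd one by one yields df dd df df df dd df dd df dd df df df dd df df; concatenated:

dfdddfdfdfdddfdddfdddfdfdfdddfdf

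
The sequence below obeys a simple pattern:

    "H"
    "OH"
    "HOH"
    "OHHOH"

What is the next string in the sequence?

This is a Fibonacci-style word recurrence s(k) = s(k−2)·s(k−1): e.g. H·OH = HOH.
Continuing: HOH · OHHOH gives term 5.

HOHOHHOH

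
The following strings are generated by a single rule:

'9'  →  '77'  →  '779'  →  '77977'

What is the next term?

Each term (from the third on) is the previous term followed by the one before it: term 3 = 77·9 = 779.
The next term joins 77977 and 779.

77977779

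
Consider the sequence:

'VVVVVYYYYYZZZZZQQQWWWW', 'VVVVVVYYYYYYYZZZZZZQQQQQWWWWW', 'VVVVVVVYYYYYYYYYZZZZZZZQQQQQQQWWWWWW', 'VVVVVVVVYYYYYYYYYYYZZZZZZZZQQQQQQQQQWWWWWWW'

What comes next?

VVVVVVVVVYYYYYYYYYYYYYZZZZZZZZZQQQQQQQQQQQWWWWWWWW

Reading off run lengths: V runs 5, 6, 7, 8; Y runs 5, 7, 9, 11; Z runs 5, 6, 7, 8; Q runs 3, 5, 7, 9; W runs 4, 5, 6, 7 — each is linear in n, where the shown terms are n = 2, 3, 4, 5.
At n = 6 the blocks have lengths 9, 13, 9, 11, 8.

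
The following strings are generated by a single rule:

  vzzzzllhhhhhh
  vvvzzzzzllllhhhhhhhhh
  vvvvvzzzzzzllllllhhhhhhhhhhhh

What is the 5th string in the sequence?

vvvvvvvvvzzzzzzzzllllllllllhhhhhhhhhhhhhhhhhh

Each string has the form v^{2n-1} z^{n+3} l^{2n} h^{3n+3} (n = 1, 2, …).
Setting n = 5 gives 9, 8, 10, 18 characters in each block.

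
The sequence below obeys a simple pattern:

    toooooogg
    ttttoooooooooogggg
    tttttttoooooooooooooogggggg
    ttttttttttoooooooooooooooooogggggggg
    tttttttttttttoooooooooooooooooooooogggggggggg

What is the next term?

Each string has the form t^{3n-2} o^{4n+2} g^{2n} (n = 1, 2, …).
Setting n = 6 gives 16, 26, 12 characters in each block.

ttttttttttttttttoooooooooooooooooooooooooogggggggggggg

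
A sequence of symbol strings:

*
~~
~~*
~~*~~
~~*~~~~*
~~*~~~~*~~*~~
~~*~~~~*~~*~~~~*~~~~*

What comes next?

From term 3 onward, concatenate the last term with the second-to-last: ~~·* = ~~*, ~~*·~~ = ~~*~~, …
The next term joins ~~*~~~~*~~*~~~~*~~~~* and ~~*~~~~*~~*~~.

~~*~~~~*~~*~~~~*~~~~*~~*~~~~*~~*~~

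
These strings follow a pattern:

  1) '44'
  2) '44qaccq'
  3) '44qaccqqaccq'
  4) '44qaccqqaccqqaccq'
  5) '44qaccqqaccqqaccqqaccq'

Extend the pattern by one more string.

Every step adds qaccq to the end: s(k+1) = s(k)·qaccq.
So the next term is 44qaccqqaccqqaccqqaccq·qaccq.

44qaccqqaccqqaccqqaccqqaccq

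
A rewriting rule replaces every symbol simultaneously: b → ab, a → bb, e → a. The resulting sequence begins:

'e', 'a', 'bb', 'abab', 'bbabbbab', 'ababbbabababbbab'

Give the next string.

Replace each of the 16 characters of ababbbabababbbab in place — bb ab bb ab ab ab bb ab bb ab bb ab ab ab bb ab — and concatenate.

bbabbbabababbbabbbabbbabababbbab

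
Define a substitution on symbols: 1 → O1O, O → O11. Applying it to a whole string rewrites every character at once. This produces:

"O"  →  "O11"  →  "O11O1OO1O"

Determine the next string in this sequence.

Apply φ to O11O1OO1O symbol by symbol: O→O11, 1→O1O, 1→O1O, O→O11, 1→O1O, O→O11, O→O11, 1→O1O, O→O11; joined: O11 O1O O1O O11 O1O O11 O11 O1O O11.

O11O1OO1OO11O1OO11O11O1OO11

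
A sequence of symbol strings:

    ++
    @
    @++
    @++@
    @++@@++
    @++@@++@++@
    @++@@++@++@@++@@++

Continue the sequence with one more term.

@++@@++@++@@++@@++@++@@++@++@

This is a Fibonacci-style word recurrence s(k) = s(k−1)·s(k−2): e.g. @·++ = @++.
So term 8 is @++@@++@++@@++@@++·@++@@++@++@.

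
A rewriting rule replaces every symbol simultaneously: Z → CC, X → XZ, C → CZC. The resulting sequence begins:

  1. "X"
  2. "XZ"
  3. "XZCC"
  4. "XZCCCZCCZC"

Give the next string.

XZCCCZCCZCCZCCCCZCCZCCCCZC

Rewriting each symbol of XZCCCZCCZC: X→XZ, Z→CC, C→CZC, C→CZC, C→CZC, Z→CC, C→CZC, C→CZC, Z→CC, C→CZC, which concatenates to XZ CC CZC CZC CZC CC CZC CZC CC CZC.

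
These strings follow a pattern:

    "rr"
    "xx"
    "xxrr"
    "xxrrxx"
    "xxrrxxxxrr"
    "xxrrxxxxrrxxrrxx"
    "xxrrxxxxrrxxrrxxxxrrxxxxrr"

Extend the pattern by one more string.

Each term (from the third on) is the previous term followed by the one before it: term 3 = xx·rr = xxrr.
Continuing: xxrrxxxxrrxxrrxxxxrrxxxxrr · xxrrxxxxrrxxrrxx gives term 8.

xxrrxxxxrrxxrrxxxxrrxxxxrrxxrrxxxxrrxxrrxx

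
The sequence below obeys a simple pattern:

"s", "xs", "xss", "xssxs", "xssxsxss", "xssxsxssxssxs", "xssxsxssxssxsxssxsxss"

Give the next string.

From term 3 onward, concatenate the last term with the second-to-last: xs·s = xss, xss·xs = xssxs, …
Continuing: xssxsxssxssxsxssxsxss · xssxsxssxssxs gives term 8.

xssxsxssxssxsxssxsxssxssxsxssxssxs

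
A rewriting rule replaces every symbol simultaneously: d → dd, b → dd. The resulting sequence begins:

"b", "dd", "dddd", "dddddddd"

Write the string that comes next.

Rewriting each symbol of dddddddd: d→dd, d→dd, d→dd, d→dd, d→dd, d→dd, d→dd, d→dd, which concatenates to dd dd dd dd dd dd dd dd.

dddddddddddddddd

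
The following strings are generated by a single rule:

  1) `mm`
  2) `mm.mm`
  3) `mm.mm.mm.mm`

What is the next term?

Every step duplicates the string with '.' between the halves.
Doubling mm.mm.mm.mm with '.' between the halves:

mm.mm.mm.mm.mm.mm.mm.mm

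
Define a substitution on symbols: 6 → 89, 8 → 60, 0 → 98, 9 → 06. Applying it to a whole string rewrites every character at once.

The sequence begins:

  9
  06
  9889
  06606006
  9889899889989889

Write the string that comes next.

Applying the rule to each of the 16 symbols of 9889899889989889 gives the pieces 06 60 60 06 60 06 06 60 60 06 06 60 06 60 60 06, which concatenate to the answer.

06606006600606606006066006606006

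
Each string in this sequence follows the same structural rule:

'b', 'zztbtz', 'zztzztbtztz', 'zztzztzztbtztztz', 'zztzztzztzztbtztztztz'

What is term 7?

Every step adds zzt to the front and tz to the end of the previous string.
From zztzztzztzztbtztztztz, 2 further steps: zztzztzztzztbtztztztz → zztzztzztzztzztbtztztztztz → (answer).

zztzztzztzztzztzztbtztztztztztz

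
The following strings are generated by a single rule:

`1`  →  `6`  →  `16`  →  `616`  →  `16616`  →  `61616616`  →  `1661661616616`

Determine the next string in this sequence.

616166161661661616616

From term 3 onward, concatenate the second-to-last term with the last: 1·6 = 16, 6·16 = 616, …
Continuing: 61616616 · 1661661616616 gives term 8.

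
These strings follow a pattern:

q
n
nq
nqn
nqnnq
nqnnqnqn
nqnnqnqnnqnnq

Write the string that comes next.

nqnnqnqnnqnnqnqnnqnqn

Each term (from the third on) is the previous term followed by the one before it: term 3 = n·q = nq.
So term 8 is nqnnqnqnnqnnq·nqnnqnqn.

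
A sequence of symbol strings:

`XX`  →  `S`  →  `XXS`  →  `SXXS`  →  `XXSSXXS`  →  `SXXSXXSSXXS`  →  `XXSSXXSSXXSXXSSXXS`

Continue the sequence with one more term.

SXXSXXSSXXSXXSSXXSSXXSXXSSXXS

Each term (from the third on) is the two preceding terms concatenated in order: term 3 = XX·S = XXS.
Continuing: SXXSXXSSXXS · XXSSXXSSXXSXXSSXXS gives term 8.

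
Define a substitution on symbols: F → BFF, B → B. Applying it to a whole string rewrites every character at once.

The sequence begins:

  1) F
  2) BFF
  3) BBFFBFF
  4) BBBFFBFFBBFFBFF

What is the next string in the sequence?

BBBBFFBFFBBFFBFFBBBFFBFFBBFFBFF

Applying the rule to each of the 15 symbols of BBBFFBFFBBFFBFF gives the pieces B B B BFF BFF B BFF BFF B B BFF BFF B BFF BFF, which concatenate to the answer.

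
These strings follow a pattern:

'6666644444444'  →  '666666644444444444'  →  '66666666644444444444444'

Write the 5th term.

Term n consists of 2n-1 6's, followed by 3n-1 4's, where the shown terms are n = 3, 4, 5.
At n = 7 the blocks have lengths 13, 20.

666666666666644444444444444444444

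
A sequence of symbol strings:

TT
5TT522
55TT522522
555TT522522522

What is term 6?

Each term wraps the previous one in 5 on the left and 522 on the right.
From 555TT522522522, 2 further steps: 555TT522522522 → 5555TT522522522522 → (answer).

55555TT522522522522522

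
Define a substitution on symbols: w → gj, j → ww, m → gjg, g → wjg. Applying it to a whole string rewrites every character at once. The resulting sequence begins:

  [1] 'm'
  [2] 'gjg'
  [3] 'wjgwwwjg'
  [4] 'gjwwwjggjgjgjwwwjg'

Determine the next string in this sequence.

Applying the rule to each of the 18 symbols of gjwwwjggjgjgjwwwjg gives the pieces wjg ww gj gj gj ww wjg wjg ww wjg ww wjg ww gj gj gj ww wjg, which concatenate to the answer.

wjgwwgjgjgjwwwjgwjgwwwjgwwwjgwwgjgjgjwwwjg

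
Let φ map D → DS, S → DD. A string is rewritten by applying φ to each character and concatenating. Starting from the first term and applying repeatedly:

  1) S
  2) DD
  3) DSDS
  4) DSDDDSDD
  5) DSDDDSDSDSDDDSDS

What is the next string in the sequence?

DSDDDSDSDSDDDSDDDSDDDSDSDSDDDSDD

Applying the rule to each of the 16 symbols of DSDDDSDSDSDDDSDS gives the pieces DS DD DS DS DS DD DS DD DS DD DS DS DS DD DS DD, which concatenate to the answer.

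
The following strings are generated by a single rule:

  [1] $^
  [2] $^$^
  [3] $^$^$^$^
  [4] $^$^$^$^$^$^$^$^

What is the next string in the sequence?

$^$^$^$^$^$^$^$^$^$^$^$^$^$^$^$^

Every step duplicates the string.
One more doubling of $^$^$^$^$^$^$^$^ gives the answer.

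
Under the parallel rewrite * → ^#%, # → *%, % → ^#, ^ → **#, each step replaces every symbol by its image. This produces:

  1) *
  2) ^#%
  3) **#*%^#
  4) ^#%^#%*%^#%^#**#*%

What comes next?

φ(^#%^#%*%^#%^#**#*%) expands symbol-by-symbol to **# *% ^# **# *% ^# ^#% ^# **# *% ^# **# *% ^#% ^#% *% ^#% ^#; joining the 18 pieces gives the next term.

**#*%^#**#*%^#^#%^#**#*%^#**#*%^#%^#%*%^#%^#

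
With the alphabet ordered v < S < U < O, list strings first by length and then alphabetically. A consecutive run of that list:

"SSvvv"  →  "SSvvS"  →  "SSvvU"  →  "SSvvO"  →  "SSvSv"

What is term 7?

Continuing the enumeration 2 steps past SSvSv: SSvSv → SSvSS → (answer).

SSvSU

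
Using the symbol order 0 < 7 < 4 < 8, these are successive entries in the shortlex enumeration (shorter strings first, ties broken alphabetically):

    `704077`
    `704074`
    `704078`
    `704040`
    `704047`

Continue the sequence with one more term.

Find the rightmost character of 704047 below 8, bump it to the next letter, and reset everything to its right to 0.

704044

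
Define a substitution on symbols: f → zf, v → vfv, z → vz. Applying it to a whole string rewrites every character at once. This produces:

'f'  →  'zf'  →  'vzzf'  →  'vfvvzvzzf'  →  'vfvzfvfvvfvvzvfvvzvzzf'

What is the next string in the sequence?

Rewriting the 22 symbols of vfvzfvfvvfvvzvfvvzvzzf one by one yields vfv zf vfv vz zf vfv zf vfv vfv zf vfv vfv vz vfv zf vfv vfv vz vfv vz vz zf; concatenated:

vfvzfvfvvzzfvfvzfvfvvfvzfvfvvfvvzvfvzfvfvvfvvzvfvvzvzzf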